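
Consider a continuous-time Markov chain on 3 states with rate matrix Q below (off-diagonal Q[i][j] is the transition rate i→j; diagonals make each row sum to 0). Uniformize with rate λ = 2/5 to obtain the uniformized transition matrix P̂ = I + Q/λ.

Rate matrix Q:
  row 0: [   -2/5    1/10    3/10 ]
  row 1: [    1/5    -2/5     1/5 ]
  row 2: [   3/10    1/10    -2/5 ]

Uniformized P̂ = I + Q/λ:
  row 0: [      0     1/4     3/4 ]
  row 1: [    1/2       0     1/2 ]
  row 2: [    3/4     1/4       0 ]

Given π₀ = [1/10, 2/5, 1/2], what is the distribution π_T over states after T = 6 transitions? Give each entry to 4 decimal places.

π = [0.3644, 0.2000, 0.4356]

t=0: π = [0.1000, 0.4000, 0.5000]
t=1: π = [0.5750, 0.1500, 0.2750]
t=2: π = [0.2813, 0.2125, 0.5063]
t=3: π = [0.4859, 0.1969, 0.3172]
t=4: π = [0.3363, 0.2008, 0.4629]
t=5: π = [0.4476, 0.1998, 0.3526]
t=6: π = [0.3644, 0.2000, 0.4356]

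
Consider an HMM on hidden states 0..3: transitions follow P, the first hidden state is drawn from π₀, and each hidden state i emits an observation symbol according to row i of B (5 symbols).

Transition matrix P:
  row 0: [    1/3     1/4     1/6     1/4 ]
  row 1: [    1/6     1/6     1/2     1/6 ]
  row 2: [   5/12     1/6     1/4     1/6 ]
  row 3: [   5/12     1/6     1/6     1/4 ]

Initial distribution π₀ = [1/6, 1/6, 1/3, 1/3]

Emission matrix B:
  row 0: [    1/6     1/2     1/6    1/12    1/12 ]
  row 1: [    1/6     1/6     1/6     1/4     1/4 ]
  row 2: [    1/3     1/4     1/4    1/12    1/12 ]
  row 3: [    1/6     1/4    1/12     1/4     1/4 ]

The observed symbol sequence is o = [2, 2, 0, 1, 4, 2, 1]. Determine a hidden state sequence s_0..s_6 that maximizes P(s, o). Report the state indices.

t=0: δ = [2.778e-02, 2.778e-02, 8.333e-02, 2.778e-02]  (obs o_0=2)
t=1: δ = [5.787e-03, 2.315e-03, 5.208e-03, 1.157e-03]  ψ = [2, 2, 2, 2]  (obs o_1=2)
t=2: δ = [3.617e-04, 2.411e-04, 4.340e-04, 2.411e-04]  ψ = [2, 0, 2, 0]  (obs o_2=0)
t=3: δ = [9.042e-05, 1.507e-05, 3.014e-05, 2.261e-05]  ψ = [2, 0, 1, 0]  (obs o_3=1)
t=4: δ = [2.512e-06, 5.651e-06, 1.256e-06, 5.651e-06]  ψ = [0, 0, 0, 0]  (obs o_4=4)
t=5: δ = [3.925e-07, 1.570e-07, 7.064e-07, 1.177e-07]  ψ = [3, 1, 1, 3]  (obs o_5=2)
t=6: δ = [1.472e-07, 1.962e-08, 4.415e-08, 2.943e-08]  ψ = [2, 2, 2, 2]  (obs o_6=1)
backtrack: best end state = 0; path = [2, 2, 2, 0, 1, 2, 0]

path = [2, 2, 2, 0, 1, 2, 0]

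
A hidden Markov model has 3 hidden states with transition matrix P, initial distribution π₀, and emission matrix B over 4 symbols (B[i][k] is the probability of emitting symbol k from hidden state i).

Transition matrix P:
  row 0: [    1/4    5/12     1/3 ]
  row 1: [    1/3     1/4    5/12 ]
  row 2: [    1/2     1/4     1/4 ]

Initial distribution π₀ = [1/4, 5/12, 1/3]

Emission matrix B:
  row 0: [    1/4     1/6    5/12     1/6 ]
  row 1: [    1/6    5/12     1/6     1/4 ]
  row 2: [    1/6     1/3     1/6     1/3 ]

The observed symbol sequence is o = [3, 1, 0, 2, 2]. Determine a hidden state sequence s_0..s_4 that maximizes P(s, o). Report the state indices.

path = [1, 2, 0, 2, 0]

t=0: δ = [4.167e-02, 1.042e-01, 1.111e-01]  (obs o_0=3)
t=1: δ = [9.259e-03, 1.157e-02, 1.447e-02]  ψ = [2, 2, 1]  (obs o_1=1)
t=2: δ = [1.808e-03, 6.430e-04, 8.038e-04]  ψ = [2, 0, 1]  (obs o_2=0)
t=3: δ = [1.884e-04, 1.256e-04, 1.005e-04]  ψ = [0, 0, 0]  (obs o_3=2)
t=4: δ = [2.093e-05, 1.308e-05, 1.047e-05]  ψ = [2, 0, 0]  (obs o_4=2)
backtrack: best end state = 0; path = [1, 2, 0, 2, 0]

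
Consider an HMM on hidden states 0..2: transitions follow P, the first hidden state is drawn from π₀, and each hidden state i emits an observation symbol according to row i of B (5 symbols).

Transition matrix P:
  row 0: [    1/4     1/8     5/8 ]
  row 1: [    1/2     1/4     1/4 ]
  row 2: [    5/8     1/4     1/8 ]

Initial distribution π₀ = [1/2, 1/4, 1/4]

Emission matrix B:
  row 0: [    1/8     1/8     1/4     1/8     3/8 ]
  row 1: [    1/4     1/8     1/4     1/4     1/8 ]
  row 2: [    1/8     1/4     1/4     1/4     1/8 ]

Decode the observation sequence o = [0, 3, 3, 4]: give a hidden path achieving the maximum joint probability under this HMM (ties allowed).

t=0: δ = [6.250e-02, 6.250e-02, 3.125e-02]  (obs o_0=0)
t=1: δ = [3.906e-03, 3.906e-03, 9.766e-03]  ψ = [1, 1, 0]  (obs o_1=3)
t=2: δ = [7.629e-04, 6.104e-04, 6.104e-04]  ψ = [2, 2, 0]  (obs o_2=3)
t=3: δ = [1.431e-04, 1.907e-05, 5.960e-05]  ψ = [2, 1, 0]  (obs o_3=4)
backtrack: best end state = 0; path = [1, 0, 2, 0]

path = [1, 0, 2, 0]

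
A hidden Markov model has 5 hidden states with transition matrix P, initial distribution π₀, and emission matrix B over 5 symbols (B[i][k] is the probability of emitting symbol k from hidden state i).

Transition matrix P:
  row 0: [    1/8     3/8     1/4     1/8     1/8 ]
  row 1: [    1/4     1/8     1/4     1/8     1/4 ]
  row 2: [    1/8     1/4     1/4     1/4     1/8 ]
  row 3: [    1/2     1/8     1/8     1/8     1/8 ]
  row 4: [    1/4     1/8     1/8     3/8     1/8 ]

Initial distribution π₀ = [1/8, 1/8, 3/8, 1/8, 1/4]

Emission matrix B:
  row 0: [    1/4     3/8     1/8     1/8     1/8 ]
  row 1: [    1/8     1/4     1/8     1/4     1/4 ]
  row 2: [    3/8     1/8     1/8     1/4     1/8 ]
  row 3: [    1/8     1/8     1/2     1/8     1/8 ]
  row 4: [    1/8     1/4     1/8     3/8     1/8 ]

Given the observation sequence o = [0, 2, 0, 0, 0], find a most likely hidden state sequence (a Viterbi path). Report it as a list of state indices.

t=0: δ = [3.125e-02, 1.562e-02, 1.406e-01, 1.562e-02, 3.125e-02]  (obs o_0=0)
t=1: δ = [2.197e-03, 4.395e-03, 4.395e-03, 1.758e-02, 2.197e-03]  ψ = [2, 2, 2, 2, 2]  (obs o_1=2)
t=2: δ = [2.197e-03, 2.747e-04, 8.240e-04, 2.747e-04, 2.747e-04]  ψ = [3, 3, 3, 3, 3]  (obs o_2=0)
t=3: δ = [6.866e-05, 1.030e-04, 2.060e-04, 3.433e-05, 3.433e-05]  ψ = [0, 0, 0, 0, 0]  (obs o_3=0)
t=4: δ = [6.437e-06, 6.437e-06, 1.931e-05, 6.437e-06, 3.219e-06]  ψ = [1, 2, 2, 2, 1]  (obs o_4=0)
backtrack: best end state = 2; path = [2, 3, 0, 2, 2]

path = [2, 3, 0, 2, 2]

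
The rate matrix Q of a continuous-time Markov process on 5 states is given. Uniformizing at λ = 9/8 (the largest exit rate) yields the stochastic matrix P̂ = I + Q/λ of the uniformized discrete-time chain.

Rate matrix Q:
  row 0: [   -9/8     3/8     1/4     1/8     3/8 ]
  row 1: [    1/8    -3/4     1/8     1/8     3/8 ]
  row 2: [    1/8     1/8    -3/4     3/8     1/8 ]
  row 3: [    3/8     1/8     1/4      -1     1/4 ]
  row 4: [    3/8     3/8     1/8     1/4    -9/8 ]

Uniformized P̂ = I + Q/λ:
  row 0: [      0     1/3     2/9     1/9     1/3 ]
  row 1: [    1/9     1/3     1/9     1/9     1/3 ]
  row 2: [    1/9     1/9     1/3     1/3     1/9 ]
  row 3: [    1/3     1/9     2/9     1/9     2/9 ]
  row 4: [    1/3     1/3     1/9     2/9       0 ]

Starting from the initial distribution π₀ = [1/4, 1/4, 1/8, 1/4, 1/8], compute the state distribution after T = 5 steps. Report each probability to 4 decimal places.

π = [0.1758, 0.2511, 0.1932, 0.1764, 0.2034]

t=0: π = [0.2500, 0.2500, 0.1250, 0.2500, 0.1250]
t=1: π = [0.1667, 0.2500, 0.1944, 0.1528, 0.2361]
t=2: π = [0.1790, 0.2562, 0.1898, 0.1806, 0.1944]
t=3: π = [0.1746, 0.2510, 0.1932, 0.1749, 0.2063]
t=4: π = [0.1764, 0.2515, 0.1929, 0.1770, 0.2022]
t=5: π = [0.1758, 0.2511, 0.1932, 0.1764, 0.2034]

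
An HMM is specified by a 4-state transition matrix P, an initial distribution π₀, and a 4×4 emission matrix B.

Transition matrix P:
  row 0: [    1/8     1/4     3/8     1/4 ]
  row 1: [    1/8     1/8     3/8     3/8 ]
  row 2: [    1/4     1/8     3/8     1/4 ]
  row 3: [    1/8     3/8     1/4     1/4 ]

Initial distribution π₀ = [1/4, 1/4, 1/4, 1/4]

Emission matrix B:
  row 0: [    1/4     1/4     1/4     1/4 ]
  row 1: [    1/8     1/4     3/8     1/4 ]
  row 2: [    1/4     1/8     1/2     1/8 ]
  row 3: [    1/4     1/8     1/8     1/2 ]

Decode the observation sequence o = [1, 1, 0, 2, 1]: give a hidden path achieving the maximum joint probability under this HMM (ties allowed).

t=0: δ = [6.250e-02, 6.250e-02, 3.125e-02, 3.125e-02]  (obs o_0=1)
t=1: δ = [1.953e-03, 3.906e-03, 2.930e-03, 2.930e-03]  ψ = [0, 0, 0, 1]  (obs o_1=1)
t=2: δ = [1.831e-04, 1.373e-04, 3.662e-04, 3.662e-04]  ψ = [2, 3, 1, 1]  (obs o_2=0)
t=3: δ = [2.289e-05, 5.150e-05, 6.866e-05, 1.144e-05]  ψ = [2, 3, 2, 2]  (obs o_3=2)
t=4: δ = [4.292e-06, 2.146e-06, 3.219e-06, 2.414e-06]  ψ = [2, 2, 2, 1]  (obs o_4=1)
backtrack: best end state = 0; path = [0, 1, 2, 2, 0]

path = [0, 1, 2, 2, 0]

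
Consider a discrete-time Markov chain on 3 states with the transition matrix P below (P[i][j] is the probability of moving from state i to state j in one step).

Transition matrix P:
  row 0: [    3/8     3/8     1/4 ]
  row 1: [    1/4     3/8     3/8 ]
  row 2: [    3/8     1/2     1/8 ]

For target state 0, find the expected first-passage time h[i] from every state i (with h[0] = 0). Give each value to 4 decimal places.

h = [0.0000, 3.4783, 3.1304]

First-step conditioning: h[0] = 0; for i ≠ 0, h[i] = 1 + Σ_k P[i][k]·h[k].
  h[1] = 1 + 3/8·h[1] + 3/8·h[2]
  h[2] = 1 + 1/2·h[1] + 1/8·h[2]
Solving the 2×2 linear system over states ≠ 0 gives exactly h = [0, 80/23, 72/23] (h[0] = 0 is the target).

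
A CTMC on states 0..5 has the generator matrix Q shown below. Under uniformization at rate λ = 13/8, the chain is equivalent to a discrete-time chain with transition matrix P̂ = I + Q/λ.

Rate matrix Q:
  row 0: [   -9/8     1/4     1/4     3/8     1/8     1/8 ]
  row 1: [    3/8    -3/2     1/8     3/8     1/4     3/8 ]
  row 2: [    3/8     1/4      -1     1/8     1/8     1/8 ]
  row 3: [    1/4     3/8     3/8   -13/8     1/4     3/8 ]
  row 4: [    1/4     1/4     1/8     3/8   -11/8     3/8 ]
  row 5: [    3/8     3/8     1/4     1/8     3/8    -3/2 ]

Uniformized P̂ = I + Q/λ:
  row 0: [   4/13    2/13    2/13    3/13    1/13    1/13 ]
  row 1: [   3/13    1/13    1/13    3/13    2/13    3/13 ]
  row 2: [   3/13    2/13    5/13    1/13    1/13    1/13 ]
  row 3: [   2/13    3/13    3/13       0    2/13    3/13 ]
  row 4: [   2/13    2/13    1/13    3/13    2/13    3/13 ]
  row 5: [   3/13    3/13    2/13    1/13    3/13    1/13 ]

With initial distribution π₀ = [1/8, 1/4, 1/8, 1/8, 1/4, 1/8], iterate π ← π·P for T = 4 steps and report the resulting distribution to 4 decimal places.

t=0: π = [0.1250, 0.2500, 0.1250, 0.1250, 0.2500, 0.1250]
t=1: π = [0.2115, 0.1538, 0.1538, 0.1635, 0.1442, 0.1731]
t=2: π = [0.2234, 0.1679, 0.1790, 0.1428, 0.1391, 0.1479]
t=3: π = [0.2263, 0.1633, 0.1825, 0.1475, 0.1343, 0.1461]
t=4: π = [0.2265, 0.1639, 0.1844, 0.1462, 0.1336, 0.1454]

π = [0.2265, 0.1639, 0.1844, 0.1462, 0.1336, 0.1454]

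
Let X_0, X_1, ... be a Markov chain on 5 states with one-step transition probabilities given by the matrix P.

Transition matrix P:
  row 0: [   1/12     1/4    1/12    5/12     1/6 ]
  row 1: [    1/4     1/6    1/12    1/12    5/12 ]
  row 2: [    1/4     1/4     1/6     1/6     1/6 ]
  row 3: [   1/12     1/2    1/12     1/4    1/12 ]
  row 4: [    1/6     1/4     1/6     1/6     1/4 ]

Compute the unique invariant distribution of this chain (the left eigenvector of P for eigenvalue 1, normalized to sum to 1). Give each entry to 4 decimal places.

Balance equations π_j = Σ_i π_i·P[i][j]:
  π_0 = 1/12·π_0 + 1/4·π_1 + 1/4·π_2 + 1/12·π_3 + 1/6·π_4
  π_1 = 1/4·π_0 + 1/6·π_1 + 1/4·π_2 + 1/2·π_3 + 1/4·π_4
  π_2 = 1/12·π_0 + 1/12·π_1 + 1/6·π_2 + 1/12·π_3 + 1/6·π_4
  π_3 = 5/12·π_0 + 1/12·π_1 + 1/6·π_2 + 1/4·π_3 + 1/6·π_4
  normalize: π_0 + π_1 + π_2 + π_3 + π_4 = 1
Solving the linear system gives exactly π = [1963/11665, 3237/11665, 1314/11665, 2362/11665, 2789/11665].

π = [0.1683, 0.2775, 0.1126, 0.2025, 0.2391]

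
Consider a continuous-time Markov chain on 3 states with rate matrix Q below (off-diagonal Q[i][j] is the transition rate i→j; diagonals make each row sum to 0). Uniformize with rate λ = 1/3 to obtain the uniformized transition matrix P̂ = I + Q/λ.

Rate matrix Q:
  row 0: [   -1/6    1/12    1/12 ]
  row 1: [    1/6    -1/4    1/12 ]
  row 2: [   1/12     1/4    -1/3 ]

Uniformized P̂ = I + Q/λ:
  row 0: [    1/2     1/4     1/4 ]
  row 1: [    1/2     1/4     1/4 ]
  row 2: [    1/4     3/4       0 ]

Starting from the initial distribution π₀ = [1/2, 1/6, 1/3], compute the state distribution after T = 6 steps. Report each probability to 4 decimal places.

π = [0.4500, 0.3499, 0.2000]

t=0: π = [0.5000, 0.1667, 0.3333]
t=1: π = [0.4167, 0.4167, 0.1667]
t=2: π = [0.4583, 0.3333, 0.2083]
t=3: π = [0.4479, 0.3542, 0.1979]
t=4: π = [0.4505, 0.3490, 0.2005]
t=5: π = [0.4499, 0.3503, 0.1999]
t=6: π = [0.4500, 0.3499, 0.2000]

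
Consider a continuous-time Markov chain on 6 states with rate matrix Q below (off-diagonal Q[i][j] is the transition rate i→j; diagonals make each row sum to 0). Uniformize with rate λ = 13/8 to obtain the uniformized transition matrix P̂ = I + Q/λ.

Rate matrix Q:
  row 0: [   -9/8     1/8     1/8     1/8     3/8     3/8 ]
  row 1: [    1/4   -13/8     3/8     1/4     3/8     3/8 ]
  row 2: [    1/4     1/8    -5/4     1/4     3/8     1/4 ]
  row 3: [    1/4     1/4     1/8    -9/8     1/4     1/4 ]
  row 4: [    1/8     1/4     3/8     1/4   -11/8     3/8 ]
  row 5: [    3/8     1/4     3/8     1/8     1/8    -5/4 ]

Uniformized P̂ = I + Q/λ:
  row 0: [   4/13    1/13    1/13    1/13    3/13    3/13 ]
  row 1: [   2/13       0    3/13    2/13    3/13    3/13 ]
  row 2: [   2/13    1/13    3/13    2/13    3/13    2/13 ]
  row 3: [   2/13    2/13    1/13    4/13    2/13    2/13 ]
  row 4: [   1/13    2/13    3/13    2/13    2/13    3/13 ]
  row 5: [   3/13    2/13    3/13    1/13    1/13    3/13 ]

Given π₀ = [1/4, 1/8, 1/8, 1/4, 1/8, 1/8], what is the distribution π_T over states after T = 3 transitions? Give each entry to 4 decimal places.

t=0: π = [0.2500, 0.1250, 0.1250, 0.2500, 0.1250, 0.1250]
t=1: π = [0.1923, 0.1058, 0.1538, 0.1635, 0.1827, 0.2019]
t=2: π = [0.1849, 0.1109, 0.1760, 0.1487, 0.1731, 0.2064]
t=3: π = [0.1849, 0.1090, 0.1794, 0.1466, 0.1743, 0.2058]

π = [0.1849, 0.1090, 0.1794, 0.1466, 0.1743, 0.2058]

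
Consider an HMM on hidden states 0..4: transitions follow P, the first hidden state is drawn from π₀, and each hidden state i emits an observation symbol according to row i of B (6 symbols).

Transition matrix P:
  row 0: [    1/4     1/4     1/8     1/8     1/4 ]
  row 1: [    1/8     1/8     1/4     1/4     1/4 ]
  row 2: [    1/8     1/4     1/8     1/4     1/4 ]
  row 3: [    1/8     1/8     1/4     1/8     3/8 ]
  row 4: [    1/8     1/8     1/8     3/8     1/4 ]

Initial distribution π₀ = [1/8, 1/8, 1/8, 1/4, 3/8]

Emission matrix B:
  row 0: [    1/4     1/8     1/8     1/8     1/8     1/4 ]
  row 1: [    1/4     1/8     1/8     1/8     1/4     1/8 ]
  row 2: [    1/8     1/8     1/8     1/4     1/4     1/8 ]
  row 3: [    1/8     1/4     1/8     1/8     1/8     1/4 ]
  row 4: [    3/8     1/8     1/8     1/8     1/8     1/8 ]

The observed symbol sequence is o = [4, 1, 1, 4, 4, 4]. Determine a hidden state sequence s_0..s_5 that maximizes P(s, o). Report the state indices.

path = [4, 3, 4, 3, 2, 1]

t=0: δ = [1.562e-02, 3.125e-02, 3.125e-02, 3.125e-02, 4.688e-02]  (obs o_0=4)
t=1: δ = [7.324e-04, 9.766e-04, 9.766e-04, 4.395e-03, 1.465e-03]  ψ = [4, 2, 1, 4, 3]  (obs o_1=1)
t=2: δ = [6.866e-05, 6.866e-05, 1.373e-04, 1.373e-04, 2.060e-04]  ψ = [3, 3, 3, 3, 3]  (obs o_2=1)
t=3: δ = [3.219e-06, 8.583e-06, 8.583e-06, 9.656e-06, 6.437e-06]  ψ = [4, 2, 3, 4, 3]  (obs o_3=4)
t=4: δ = [1.509e-07, 5.364e-07, 6.035e-07, 3.017e-07, 4.526e-07]  ψ = [3, 2, 3, 4, 3]  (obs o_4=4)
t=5: δ = [9.430e-09, 3.772e-08, 3.353e-08, 2.122e-08, 1.886e-08]  ψ = [2, 2, 1, 4, 2]  (obs o_5=4)
backtrack: best end state = 1; path = [4, 3, 4, 3, 2, 1]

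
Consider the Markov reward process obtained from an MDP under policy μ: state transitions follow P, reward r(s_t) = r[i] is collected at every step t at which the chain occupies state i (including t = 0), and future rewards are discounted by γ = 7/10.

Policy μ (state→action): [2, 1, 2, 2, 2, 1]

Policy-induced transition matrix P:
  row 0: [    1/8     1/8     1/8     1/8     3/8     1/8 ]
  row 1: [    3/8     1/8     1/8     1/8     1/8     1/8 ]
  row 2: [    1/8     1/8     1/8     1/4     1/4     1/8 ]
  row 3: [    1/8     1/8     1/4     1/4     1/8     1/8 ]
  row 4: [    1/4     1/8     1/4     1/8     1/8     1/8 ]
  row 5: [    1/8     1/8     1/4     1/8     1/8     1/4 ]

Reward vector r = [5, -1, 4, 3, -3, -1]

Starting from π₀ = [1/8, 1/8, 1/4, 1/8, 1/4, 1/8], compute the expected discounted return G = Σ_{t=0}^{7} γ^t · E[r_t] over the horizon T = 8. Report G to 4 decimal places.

G = 3.8542

t=0: π = [0.1250, 0.1250, 0.2500, 0.1250, 0.2500, 0.1250], E[r] = 1.0000, γ^t·E[r] = 1.000000, running G = 1.000000
t=1: π = [0.1875, 0.1250, 0.1875, 0.1719, 0.1875, 0.1406], E[r] = 1.3750, γ^t·E[r] = 0.962500, running G = 1.962500
t=2: π = [0.1797, 0.1250, 0.1875, 0.1699, 0.1953, 0.1426], E[r] = 1.3047, γ^t·E[r] = 0.639297, running G = 2.601797
t=3: π = [0.1807, 0.1250, 0.1885, 0.1697, 0.1934, 0.1428], E[r] = 1.3184, γ^t·E[r] = 0.452197, running G = 3.053994
t=4: π = [0.1804, 0.1250, 0.1882, 0.1698, 0.1937, 0.1429], E[r] = 1.3153, γ^t·E[r] = 0.315805, running G = 3.369799
t=5: π = [0.1805, 0.1250, 0.1883, 0.1698, 0.1936, 0.1429], E[r] = 1.3160, γ^t·E[r] = 0.221179, running G = 3.590979
t=6: π = [0.1805, 0.1250, 0.1883, 0.1698, 0.1937, 0.1429], E[r] = 1.3158, γ^t·E[r] = 0.154807, running G = 3.745786
t=7: π = [0.1805, 0.1250, 0.1883, 0.1698, 0.1936, 0.1429], E[r] = 1.3159, γ^t·E[r] = 0.108368, running G = 3.854154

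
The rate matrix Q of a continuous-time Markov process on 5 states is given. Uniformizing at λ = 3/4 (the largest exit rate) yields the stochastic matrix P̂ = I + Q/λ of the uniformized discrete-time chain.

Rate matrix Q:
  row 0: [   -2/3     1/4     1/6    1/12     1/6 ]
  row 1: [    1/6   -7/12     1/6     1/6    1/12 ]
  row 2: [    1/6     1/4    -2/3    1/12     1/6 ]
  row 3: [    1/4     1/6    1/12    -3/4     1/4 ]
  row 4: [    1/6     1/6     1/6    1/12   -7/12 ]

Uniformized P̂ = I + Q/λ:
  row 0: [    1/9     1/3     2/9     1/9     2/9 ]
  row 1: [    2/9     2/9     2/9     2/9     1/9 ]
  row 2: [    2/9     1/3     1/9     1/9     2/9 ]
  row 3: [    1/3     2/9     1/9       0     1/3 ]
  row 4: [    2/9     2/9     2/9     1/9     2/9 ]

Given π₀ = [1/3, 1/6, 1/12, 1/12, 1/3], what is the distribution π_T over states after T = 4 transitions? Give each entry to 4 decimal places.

π = [0.2127, 0.2667, 0.1873, 0.1267, 0.2067]

t=0: π = [0.3333, 0.1667, 0.0833, 0.0833, 0.3333]
t=1: π = [0.1944, 0.2685, 0.2037, 0.1204, 0.2130]
t=2: π = [0.2140, 0.2665, 0.1862, 0.1276, 0.2058]
t=3: π = [0.2126, 0.2667, 0.1874, 0.1265, 0.2068]
t=4: π = [0.2127, 0.2667, 0.1873, 0.1267, 0.2067]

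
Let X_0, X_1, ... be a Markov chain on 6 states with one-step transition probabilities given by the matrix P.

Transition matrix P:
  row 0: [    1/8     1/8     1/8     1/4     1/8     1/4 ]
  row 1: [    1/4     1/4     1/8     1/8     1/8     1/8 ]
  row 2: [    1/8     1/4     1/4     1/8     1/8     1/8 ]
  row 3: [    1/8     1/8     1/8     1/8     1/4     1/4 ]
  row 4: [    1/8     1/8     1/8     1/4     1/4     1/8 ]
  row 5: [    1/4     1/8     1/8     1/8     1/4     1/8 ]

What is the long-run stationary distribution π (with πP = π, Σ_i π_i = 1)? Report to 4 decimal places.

Balance equations π_j = Σ_i π_i·P[i][j]:
  π_0 = 1/8·π_0 + 1/4·π_1 + 1/8·π_2 + 1/8·π_3 + 1/8·π_4 + 1/4·π_5
  π_1 = 1/8·π_0 + 1/4·π_1 + 1/4·π_2 + 1/8·π_3 + 1/8·π_4 + 1/8·π_5
  π_2 = 1/8·π_0 + 1/8·π_1 + 1/4·π_2 + 1/8·π_3 + 1/8·π_4 + 1/8·π_5
  π_3 = 1/4·π_0 + 1/8·π_1 + 1/8·π_2 + 1/8·π_3 + 1/4·π_4 + 1/8·π_5
  π_4 = 1/8·π_0 + 1/8·π_1 + 1/8·π_2 + 1/4·π_3 + 1/4·π_4 + 1/4·π_5
  normalize: π_0 + π_1 + π_2 + π_3 + π_4 + π_5 = 1
Solving the linear system gives exactly π = [937/5635, 8/49, 1/7, 956/5635, 1076/5635, 941/5635].

π = [0.1663, 0.1633, 0.1429, 0.1697, 0.1909, 0.1670]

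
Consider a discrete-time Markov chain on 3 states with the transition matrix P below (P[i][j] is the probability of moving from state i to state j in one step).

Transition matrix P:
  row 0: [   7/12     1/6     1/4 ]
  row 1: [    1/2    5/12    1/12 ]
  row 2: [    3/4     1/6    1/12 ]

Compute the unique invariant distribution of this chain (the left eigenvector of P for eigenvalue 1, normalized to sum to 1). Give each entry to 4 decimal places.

Balance equations π_j = Σ_i π_i·P[i][j]:
  π_0 = 7/12·π_0 + 1/2·π_1 + 3/4·π_2
  π_1 = 1/6·π_0 + 5/12·π_1 + 1/6·π_2
  normalize: π_0 + π_1 + π_2 = 1
Solving the linear system gives exactly π = [25/42, 2/9, 23/126].

π = [0.5952, 0.2222, 0.1825]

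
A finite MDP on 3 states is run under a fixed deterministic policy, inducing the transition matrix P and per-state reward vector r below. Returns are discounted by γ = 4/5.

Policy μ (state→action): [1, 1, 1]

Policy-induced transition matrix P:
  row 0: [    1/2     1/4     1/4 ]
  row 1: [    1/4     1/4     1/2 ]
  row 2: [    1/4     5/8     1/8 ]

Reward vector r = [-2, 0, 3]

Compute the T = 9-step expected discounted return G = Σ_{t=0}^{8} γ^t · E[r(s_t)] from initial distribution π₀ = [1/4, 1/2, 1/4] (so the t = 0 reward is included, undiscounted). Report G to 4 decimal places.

t=0: π = [0.2500, 0.5000, 0.2500], E[r] = 0.2500, γ^t·E[r] = 0.250000, running G = 0.250000
t=1: π = [0.3125, 0.3438, 0.3438], E[r] = 0.4063, γ^t·E[r] = 0.325000, running G = 0.575000
t=2: π = [0.3281, 0.3789, 0.2930], E[r] = 0.2227, γ^t·E[r] = 0.142500, running G = 0.717500
t=3: π = [0.3320, 0.3599, 0.3081], E[r] = 0.2603, γ^t·E[r] = 0.133250, running G = 0.850750
t=4: π = [0.3330, 0.3655, 0.3015], E[r] = 0.2383, γ^t·E[r] = 0.097625, running G = 0.948375
t=5: π = [0.3333, 0.3630, 0.3037], E[r] = 0.2446, γ^t·E[r] = 0.080153, running G = 1.028528
t=6: π = [0.3333, 0.3639, 0.3028], E[r] = 0.2418, γ^t·E[r] = 0.063378, running G = 1.091906
t=7: π = [0.3333, 0.3635, 0.3031], E[r] = 0.2427, γ^t·E[r] = 0.050900, running G = 1.142806
t=8: π = [0.3333, 0.3637, 0.3030], E[r] = 0.2423, γ^t·E[r] = 0.040656, running G = 1.183462

G = 1.1835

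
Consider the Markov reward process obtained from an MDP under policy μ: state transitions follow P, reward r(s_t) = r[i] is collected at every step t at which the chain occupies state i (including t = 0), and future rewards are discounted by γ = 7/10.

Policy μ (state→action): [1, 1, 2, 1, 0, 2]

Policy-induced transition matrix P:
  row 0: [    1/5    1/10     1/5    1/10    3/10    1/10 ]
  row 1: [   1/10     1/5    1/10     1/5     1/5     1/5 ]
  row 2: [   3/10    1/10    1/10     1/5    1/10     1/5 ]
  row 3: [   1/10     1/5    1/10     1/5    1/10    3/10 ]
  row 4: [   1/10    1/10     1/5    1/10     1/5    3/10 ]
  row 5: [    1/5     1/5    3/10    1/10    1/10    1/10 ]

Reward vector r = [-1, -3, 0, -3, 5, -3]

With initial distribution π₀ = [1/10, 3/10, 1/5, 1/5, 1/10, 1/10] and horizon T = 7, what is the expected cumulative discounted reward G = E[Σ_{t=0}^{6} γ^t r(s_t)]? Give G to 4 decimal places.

t=0: π = [0.1000, 0.3000, 0.2000, 0.2000, 0.1000, 0.1000], E[r] = -1.4000, γ^t·E[r] = -1.400000, running G = -1.400000
t=1: π = [0.1600, 0.1600, 0.1400, 0.1700, 0.1600, 0.2100], E[r] = -0.9800, γ^t·E[r] = -0.686000, running G = -2.086000
t=2: π = [0.1650, 0.1540, 0.1740, 0.1470, 0.1640, 0.1960], E[r] = -0.8360, γ^t·E[r] = -0.409640, running G = -2.495640
t=3: π = [0.1709, 0.1497, 0.1721, 0.1475, 0.1648, 0.1950], E[r] = -0.8235, γ^t·E[r] = -0.282461, running G = -2.778101
t=4: π = [0.1710, 0.1492, 0.1726, 0.1469, 0.1656, 0.1946], E[r] = -0.8152, γ^t·E[r] = -0.195737, running G = -2.973837
t=5: π = [0.1711, 0.1491, 0.1726, 0.1469, 0.1657, 0.1947], E[r] = -0.8146, γ^t·E[r] = -0.136905, running G = -3.110742
t=6: π = [0.1711, 0.1491, 0.1726, 0.1469, 0.1657, 0.1947], E[r] = -0.8144, γ^t·E[r] = -0.095816, running G = -3.206558

G = -3.2066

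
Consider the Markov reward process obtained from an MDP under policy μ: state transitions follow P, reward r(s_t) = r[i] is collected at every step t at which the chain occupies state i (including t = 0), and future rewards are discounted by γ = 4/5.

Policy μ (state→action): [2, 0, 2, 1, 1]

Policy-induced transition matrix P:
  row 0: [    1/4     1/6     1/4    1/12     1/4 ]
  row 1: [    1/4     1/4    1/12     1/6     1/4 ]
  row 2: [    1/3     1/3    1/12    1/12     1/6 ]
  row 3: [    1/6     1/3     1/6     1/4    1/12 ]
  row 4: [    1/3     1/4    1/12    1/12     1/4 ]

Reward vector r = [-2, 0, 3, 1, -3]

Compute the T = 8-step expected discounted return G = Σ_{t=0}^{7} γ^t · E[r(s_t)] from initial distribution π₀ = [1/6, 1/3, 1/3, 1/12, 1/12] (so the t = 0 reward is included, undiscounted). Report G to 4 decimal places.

t=0: π = [0.1667, 0.3333, 0.3333, 0.0833, 0.0833], E[r] = 0.5000, γ^t·E[r] = 0.500000, running G = 0.500000
t=1: π = [0.2778, 0.2708, 0.1181, 0.1250, 0.2083], E[r] = -0.7014, γ^t·E[r] = -0.561111, running G = -0.061111
t=2: π = [0.2668, 0.2471, 0.1400, 0.1267, 0.2193], E[r] = -0.6447, γ^t·E[r] = -0.412593, running G = -0.473704
t=3: π = [0.2694, 0.2500, 0.1384, 0.1250, 0.2172], E[r] = -0.6503, γ^t·E[r] = -0.332938, running G = -0.806642
t=4: π = [0.2692, 0.2495, 0.1387, 0.1250, 0.2176], E[r] = -0.6503, γ^t·E[r] = -0.266380, running G = -1.073022
t=5: π = [0.2693, 0.2495, 0.1386, 0.1250, 0.2176], E[r] = -0.6506, γ^t·E[r] = -0.213176, running G = -1.286198
t=6: π = [0.2693, 0.2495, 0.1386, 0.1250, 0.2176], E[r] = -0.6506, γ^t·E[r] = -0.170545, running G = -1.456744
t=7: π = [0.2693, 0.2495, 0.1386, 0.1250, 0.2176], E[r] = -0.6506, γ^t·E[r] = -0.136438, running G = -1.593182

G = -1.5932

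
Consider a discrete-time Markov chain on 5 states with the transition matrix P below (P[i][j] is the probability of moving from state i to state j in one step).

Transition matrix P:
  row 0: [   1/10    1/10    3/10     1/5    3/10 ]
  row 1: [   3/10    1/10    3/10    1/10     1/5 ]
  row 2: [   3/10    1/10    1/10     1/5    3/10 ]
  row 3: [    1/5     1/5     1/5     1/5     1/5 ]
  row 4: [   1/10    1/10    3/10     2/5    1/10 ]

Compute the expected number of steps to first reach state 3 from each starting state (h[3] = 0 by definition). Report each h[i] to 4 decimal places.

h = [4.1958, 4.6853, 4.1958, 0.0000, 3.4965]

First-step conditioning: h[3] = 0; for i ≠ 3, h[i] = 1 + Σ_k P[i][k]·h[k].
  h[0] = 1 + 1/10·h[0] + 1/10·h[1] + 3/10·h[2] + 3/10·h[4]
  h[1] = 1 + 3/10·h[0] + 1/10·h[1] + 3/10·h[2] + 1/5·h[4]
  h[2] = 1 + 3/10·h[0] + 1/10·h[1] + 1/10·h[2] + 3/10·h[4]
  h[4] = 1 + 1/10·h[0] + 1/10·h[1] + 3/10·h[2] + 1/10·h[4]
Solving the 4×4 linear system over states ≠ 3 gives exactly h = [600/143, 670/143, 600/143, 0, 500/143] (h[3] = 0 is the target).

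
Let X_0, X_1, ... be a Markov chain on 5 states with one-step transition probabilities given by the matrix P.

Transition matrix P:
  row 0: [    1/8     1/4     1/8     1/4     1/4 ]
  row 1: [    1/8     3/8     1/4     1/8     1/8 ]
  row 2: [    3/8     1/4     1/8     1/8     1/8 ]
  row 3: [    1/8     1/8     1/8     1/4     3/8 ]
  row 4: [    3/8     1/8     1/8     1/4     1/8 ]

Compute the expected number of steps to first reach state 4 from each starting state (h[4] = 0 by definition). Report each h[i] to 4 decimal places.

h = [4.4853, 5.3129, 5.1290, 3.8212, 0.0000]

First-step conditioning: h[4] = 0; for i ≠ 4, h[i] = 1 + Σ_k P[i][k]·h[k].
  h[0] = 1 + 1/8·h[0] + 1/4·h[1] + 1/8·h[2] + 1/4·h[3]
  h[1] = 1 + 1/8·h[0] + 3/8·h[1] + 1/4·h[2] + 1/8·h[3]
  h[2] = 1 + 3/8·h[0] + 1/4·h[1] + 1/8·h[2] + 1/8·h[3]
  h[3] = 1 + 1/8·h[0] + 1/8·h[1] + 1/8·h[2] + 1/4·h[3]
Solving the 4×4 linear system over states ≠ 4 gives exactly h = [3512/783, 4160/783, 4016/783, 2992/783, 0] (h[4] = 0 is the target).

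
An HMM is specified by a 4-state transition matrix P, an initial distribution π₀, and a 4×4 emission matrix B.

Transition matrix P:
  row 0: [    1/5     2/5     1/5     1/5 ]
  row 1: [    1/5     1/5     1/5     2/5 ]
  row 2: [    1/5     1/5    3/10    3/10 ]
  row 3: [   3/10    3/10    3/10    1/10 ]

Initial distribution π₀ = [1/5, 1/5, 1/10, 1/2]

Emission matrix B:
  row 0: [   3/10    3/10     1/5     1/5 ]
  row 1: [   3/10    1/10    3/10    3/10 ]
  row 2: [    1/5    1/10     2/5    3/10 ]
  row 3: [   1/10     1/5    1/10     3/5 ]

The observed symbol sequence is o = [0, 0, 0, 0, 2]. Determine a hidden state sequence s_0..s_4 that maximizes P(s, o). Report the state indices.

path = [0, 1, 0, 1, 2]

t=0: δ = [6.000e-02, 6.000e-02, 2.000e-02, 5.000e-02]  (obs o_0=0)
t=1: δ = [4.500e-03, 7.200e-03, 3.000e-03, 2.400e-03]  ψ = [3, 0, 3, 1]  (obs o_1=0)
t=2: δ = [4.320e-04, 5.400e-04, 2.880e-04, 2.880e-04]  ψ = [1, 0, 1, 1]  (obs o_2=0)
t=3: δ = [3.240e-05, 5.184e-05, 2.160e-05, 2.160e-05]  ψ = [1, 0, 1, 1]  (obs o_3=0)
t=4: δ = [2.074e-06, 3.888e-06, 4.147e-06, 2.074e-06]  ψ = [1, 0, 1, 1]  (obs o_4=2)
backtrack: best end state = 2; path = [0, 1, 0, 1, 2]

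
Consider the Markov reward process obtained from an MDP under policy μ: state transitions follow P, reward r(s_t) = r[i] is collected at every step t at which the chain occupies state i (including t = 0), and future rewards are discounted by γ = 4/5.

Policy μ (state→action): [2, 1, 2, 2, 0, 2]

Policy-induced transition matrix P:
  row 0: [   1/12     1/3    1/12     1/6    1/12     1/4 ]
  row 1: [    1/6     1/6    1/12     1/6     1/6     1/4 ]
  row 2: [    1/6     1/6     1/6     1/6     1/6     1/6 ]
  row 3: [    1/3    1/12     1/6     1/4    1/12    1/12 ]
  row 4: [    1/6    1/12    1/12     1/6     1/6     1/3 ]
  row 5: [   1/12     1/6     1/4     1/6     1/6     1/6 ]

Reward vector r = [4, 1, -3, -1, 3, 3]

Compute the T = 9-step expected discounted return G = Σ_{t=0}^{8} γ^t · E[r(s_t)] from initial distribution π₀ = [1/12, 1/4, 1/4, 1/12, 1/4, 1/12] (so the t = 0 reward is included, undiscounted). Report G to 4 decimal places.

G = 5.0056

t=0: π = [0.0833, 0.2500, 0.2500, 0.0833, 0.2500, 0.0833], E[r] = 0.7500, γ^t·E[r] = 0.750000, running G = 0.750000
t=1: π = [0.1667, 0.1528, 0.1250, 0.1736, 0.1528, 0.2292], E[r] = 1.4167, γ^t·E[r] = 1.133333, running G = 1.883333
t=2: π = [0.1626, 0.1672, 0.1464, 0.1811, 0.1383, 0.2043], E[r] = 1.2251, γ^t·E[r] = 0.784074, running G = 2.667407
t=3: π = [0.1663, 0.1671, 0.1447, 0.1818, 0.1380, 0.2021], E[r] = 1.2369, γ^t·E[r] = 0.633284, running G = 3.300691
t=4: π = [0.1663, 0.1677, 0.1442, 0.1818, 0.1377, 0.2023], E[r] = 1.2382, γ^t·E[r] = 0.507172, running G = 3.807863
t=5: π = [0.1663, 0.1678, 0.1442, 0.1818, 0.1377, 0.2023], E[r] = 1.2381, γ^t·E[r] = 0.405717, running G = 4.213580
t=6: π = [0.1663, 0.1678, 0.1442, 0.1818, 0.1377, 0.2023], E[r] = 1.2382, γ^t·E[r] = 0.324578, running G = 4.538158
t=7: π = [0.1663, 0.1678, 0.1442, 0.1818, 0.1377, 0.2023], E[r] = 1.2382, γ^t·E[r] = 0.259663, running G = 4.797821
t=8: π = [0.1663, 0.1678, 0.1442, 0.1818, 0.1377, 0.2023], E[r] = 1.2382, γ^t·E[r] = 0.207730, running G = 5.005551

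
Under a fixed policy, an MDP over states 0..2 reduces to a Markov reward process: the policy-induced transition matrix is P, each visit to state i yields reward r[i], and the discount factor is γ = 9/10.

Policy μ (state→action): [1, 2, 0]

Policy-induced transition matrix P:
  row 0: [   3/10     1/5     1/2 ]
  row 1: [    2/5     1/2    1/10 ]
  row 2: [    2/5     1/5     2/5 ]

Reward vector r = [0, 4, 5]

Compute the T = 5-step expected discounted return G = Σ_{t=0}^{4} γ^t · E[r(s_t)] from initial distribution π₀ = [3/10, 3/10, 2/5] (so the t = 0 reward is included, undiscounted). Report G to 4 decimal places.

t=0: π = [0.3000, 0.3000, 0.4000], E[r] = 3.2000, γ^t·E[r] = 3.200000, running G = 3.200000
t=1: π = [0.3700, 0.2900, 0.3400], E[r] = 2.8600, γ^t·E[r] = 2.574000, running G = 5.774000
t=2: π = [0.3630, 0.2870, 0.3500], E[r] = 2.8980, γ^t·E[r] = 2.347380, running G = 8.121380
t=3: π = [0.3637, 0.2861, 0.3502], E[r] = 2.8954, γ^t·E[r] = 2.110747, running G = 10.232127
t=4: π = [0.3636, 0.2858, 0.3505], E[r] = 2.8960, γ^t·E[r] = 1.900079, running G = 12.132205

G = 12.1322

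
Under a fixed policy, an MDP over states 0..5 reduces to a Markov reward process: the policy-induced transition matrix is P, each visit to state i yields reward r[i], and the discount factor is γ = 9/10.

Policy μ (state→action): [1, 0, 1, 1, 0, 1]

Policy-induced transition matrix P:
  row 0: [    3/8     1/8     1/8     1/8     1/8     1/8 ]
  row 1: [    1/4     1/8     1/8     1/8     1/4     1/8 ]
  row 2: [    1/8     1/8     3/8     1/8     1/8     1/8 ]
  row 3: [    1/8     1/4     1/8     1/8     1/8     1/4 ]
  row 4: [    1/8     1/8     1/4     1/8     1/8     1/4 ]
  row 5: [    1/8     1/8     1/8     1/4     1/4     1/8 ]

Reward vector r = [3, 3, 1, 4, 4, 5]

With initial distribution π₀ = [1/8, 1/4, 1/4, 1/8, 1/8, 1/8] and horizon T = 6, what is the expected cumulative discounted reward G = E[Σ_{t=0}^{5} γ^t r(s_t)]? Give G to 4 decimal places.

t=0: π = [0.1250, 0.2500, 0.2500, 0.1250, 0.1250, 0.1250], E[r] = 3.0000, γ^t·E[r] = 3.000000, running G = 3.000000
t=1: π = [0.1875, 0.1406, 0.2031, 0.1406, 0.1719, 0.1563], E[r] = 3.2188, γ^t·E[r] = 2.896875, running G = 5.896875
t=2: π = [0.1895, 0.1426, 0.1973, 0.1445, 0.1621, 0.1641], E[r] = 3.2402, γ^t·E[r] = 2.624590, running G = 8.521465
t=3: π = [0.1902, 0.1431, 0.1946, 0.1455, 0.1633, 0.1633], E[r] = 3.2463, γ^t·E[r] = 2.366580, running G = 10.888045
t=4: π = [0.1904, 0.1432, 0.1941, 0.1454, 0.1633, 0.1636], E[r] = 3.2478, γ^t·E[r] = 2.130883, running G = 13.018929
t=5: π = [0.1905, 0.1432, 0.1939, 0.1455, 0.1633, 0.1636], E[r] = 3.2481, γ^t·E[r] = 1.917984, running G = 14.936913

G = 14.9369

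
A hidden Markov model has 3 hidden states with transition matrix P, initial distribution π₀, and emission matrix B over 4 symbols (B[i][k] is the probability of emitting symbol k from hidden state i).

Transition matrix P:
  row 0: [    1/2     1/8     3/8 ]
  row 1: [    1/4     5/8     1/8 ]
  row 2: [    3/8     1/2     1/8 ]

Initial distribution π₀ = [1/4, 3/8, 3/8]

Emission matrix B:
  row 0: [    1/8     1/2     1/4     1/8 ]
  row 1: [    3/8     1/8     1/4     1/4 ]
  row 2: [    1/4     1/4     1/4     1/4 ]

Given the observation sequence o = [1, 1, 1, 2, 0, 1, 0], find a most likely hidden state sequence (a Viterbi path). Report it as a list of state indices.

path = [0, 0, 0, 2, 1, 1, 1]

t=0: δ = [1.250e-01, 4.688e-02, 9.375e-02]  (obs o_0=1)
t=1: δ = [3.125e-02, 5.859e-03, 1.172e-02]  ψ = [0, 2, 0]  (obs o_1=1)
t=2: δ = [7.812e-03, 7.324e-04, 2.930e-03]  ψ = [0, 2, 0]  (obs o_2=1)
t=3: δ = [9.766e-04, 3.662e-04, 7.324e-04]  ψ = [0, 2, 0]  (obs o_3=2)
t=4: δ = [6.104e-05, 1.373e-04, 9.155e-05]  ψ = [0, 2, 0]  (obs o_4=0)
t=5: δ = [1.717e-05, 1.073e-05, 5.722e-06]  ψ = [1, 1, 0]  (obs o_5=1)
t=6: δ = [1.073e-06, 2.515e-06, 1.609e-06]  ψ = [0, 1, 0]  (obs o_6=0)
backtrack: best end state = 1; path = [0, 0, 0, 2, 1, 1, 1]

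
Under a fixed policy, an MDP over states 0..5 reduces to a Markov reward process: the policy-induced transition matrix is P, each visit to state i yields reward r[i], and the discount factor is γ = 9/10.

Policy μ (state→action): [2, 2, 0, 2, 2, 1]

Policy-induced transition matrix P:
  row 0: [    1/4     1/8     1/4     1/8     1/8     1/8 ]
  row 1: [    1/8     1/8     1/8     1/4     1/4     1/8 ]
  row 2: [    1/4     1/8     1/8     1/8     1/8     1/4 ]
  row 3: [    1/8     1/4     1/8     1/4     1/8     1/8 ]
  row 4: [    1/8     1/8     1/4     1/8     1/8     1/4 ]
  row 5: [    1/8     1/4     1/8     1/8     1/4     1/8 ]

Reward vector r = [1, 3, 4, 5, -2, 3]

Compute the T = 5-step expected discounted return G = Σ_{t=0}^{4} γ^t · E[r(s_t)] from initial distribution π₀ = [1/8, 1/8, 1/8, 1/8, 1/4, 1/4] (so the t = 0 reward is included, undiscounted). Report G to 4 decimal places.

t=0: π = [0.1250, 0.1250, 0.1250, 0.1250, 0.2500, 0.2500], E[r] = 1.8750, γ^t·E[r] = 1.875000, running G = 1.875000
t=1: π = [0.1563, 0.1719, 0.1719, 0.1563, 0.1719, 0.1719], E[r] = 2.3125, γ^t·E[r] = 2.081250, running G = 3.956250
t=2: π = [0.1660, 0.1660, 0.1660, 0.1660, 0.1680, 0.1680], E[r] = 2.3262, γ^t·E[r] = 1.884199, running G = 5.840449
t=3: π = [0.1665, 0.1667, 0.1667, 0.1665, 0.1667, 0.1667], E[r] = 2.3330, γ^t·E[r] = 1.700763, running G = 7.541212
t=4: π = [0.1667, 0.1667, 0.1667, 0.1667, 0.1667, 0.1667], E[r] = 2.3332, γ^t·E[r] = 1.530827, running G = 9.072038

G = 9.0720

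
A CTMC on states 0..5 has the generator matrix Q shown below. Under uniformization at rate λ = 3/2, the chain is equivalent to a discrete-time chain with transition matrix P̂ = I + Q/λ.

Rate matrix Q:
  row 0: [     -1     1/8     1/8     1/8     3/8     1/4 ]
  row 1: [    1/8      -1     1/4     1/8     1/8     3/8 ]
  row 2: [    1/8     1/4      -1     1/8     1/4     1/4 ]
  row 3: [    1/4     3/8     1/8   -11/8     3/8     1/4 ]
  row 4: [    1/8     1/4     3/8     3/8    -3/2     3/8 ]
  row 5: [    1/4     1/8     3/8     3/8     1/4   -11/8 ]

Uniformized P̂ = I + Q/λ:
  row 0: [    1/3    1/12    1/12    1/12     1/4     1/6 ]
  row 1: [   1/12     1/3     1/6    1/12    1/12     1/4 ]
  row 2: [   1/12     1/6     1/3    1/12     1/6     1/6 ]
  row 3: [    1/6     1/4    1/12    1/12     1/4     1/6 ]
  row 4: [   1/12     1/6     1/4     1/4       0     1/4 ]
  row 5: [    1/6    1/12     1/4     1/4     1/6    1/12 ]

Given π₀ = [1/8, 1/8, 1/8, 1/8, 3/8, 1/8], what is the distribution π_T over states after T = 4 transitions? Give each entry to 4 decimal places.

t=0: π = [0.1250, 0.1250, 0.1250, 0.1250, 0.3750, 0.1250]
t=1: π = [0.1354, 0.1771, 0.2083, 0.1667, 0.1146, 0.1979]
t=2: π = [0.1476, 0.1823, 0.2023, 0.1354, 0.1580, 0.1745]
t=3: π = [0.1461, 0.1815, 0.2045, 0.1387, 0.1487, 0.1805]
t=4: π = [0.1464, 0.1813, 0.2045, 0.1382, 0.1505, 0.1791]

π = [0.1464, 0.1813, 0.2045, 0.1382, 0.1505, 0.1791]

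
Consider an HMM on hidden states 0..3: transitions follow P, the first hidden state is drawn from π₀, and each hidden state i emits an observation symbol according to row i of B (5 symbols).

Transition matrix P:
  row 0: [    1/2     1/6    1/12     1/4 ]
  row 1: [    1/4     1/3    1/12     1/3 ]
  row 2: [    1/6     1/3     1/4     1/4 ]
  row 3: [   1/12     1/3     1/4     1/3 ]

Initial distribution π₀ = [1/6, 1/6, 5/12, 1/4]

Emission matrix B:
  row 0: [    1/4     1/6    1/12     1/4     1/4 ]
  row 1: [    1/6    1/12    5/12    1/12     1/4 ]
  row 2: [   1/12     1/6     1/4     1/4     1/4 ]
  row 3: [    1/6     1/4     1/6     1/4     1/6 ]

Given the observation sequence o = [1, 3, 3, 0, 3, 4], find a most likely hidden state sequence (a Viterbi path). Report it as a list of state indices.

path = [0, 0, 0, 0, 0, 0]

t=0: δ = [2.778e-02, 1.389e-02, 6.944e-02, 6.250e-02]  (obs o_0=1)
t=1: δ = [3.472e-03, 1.929e-03, 4.340e-03, 5.208e-03]  ψ = [0, 2, 2, 3]  (obs o_1=3)
t=2: δ = [4.340e-04, 1.447e-04, 3.255e-04, 4.340e-04]  ψ = [0, 3, 3, 3]  (obs o_2=3)
t=3: δ = [5.425e-05, 2.411e-05, 9.042e-06, 2.411e-05]  ψ = [0, 3, 3, 3]  (obs o_3=0)
t=4: δ = [6.782e-06, 7.535e-07, 1.507e-06, 3.391e-06]  ψ = [0, 0, 3, 0]  (obs o_4=3)
t=5: δ = [8.477e-07, 2.826e-07, 2.119e-07, 2.826e-07]  ψ = [0, 0, 3, 0]  (obs o_5=4)
backtrack: best end state = 0; path = [0, 0, 0, 0, 0, 0]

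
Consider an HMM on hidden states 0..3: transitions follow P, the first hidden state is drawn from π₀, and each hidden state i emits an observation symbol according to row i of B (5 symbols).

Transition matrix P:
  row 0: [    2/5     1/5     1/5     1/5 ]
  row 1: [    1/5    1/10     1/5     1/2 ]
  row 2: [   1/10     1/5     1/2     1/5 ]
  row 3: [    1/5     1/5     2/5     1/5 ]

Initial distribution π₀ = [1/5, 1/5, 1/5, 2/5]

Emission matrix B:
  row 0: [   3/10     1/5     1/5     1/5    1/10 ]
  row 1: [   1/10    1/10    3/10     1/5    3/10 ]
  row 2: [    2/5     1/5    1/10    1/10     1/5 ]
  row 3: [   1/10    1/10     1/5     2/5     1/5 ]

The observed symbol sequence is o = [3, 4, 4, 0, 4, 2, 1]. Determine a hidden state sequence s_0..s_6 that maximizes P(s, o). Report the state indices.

path = [3, 2, 2, 2, 2, 2, 2]

t=0: δ = [4.000e-02, 4.000e-02, 2.000e-02, 1.600e-01]  (obs o_0=3)
t=1: δ = [3.200e-03, 9.600e-03, 1.280e-02, 6.400e-03]  ψ = [3, 3, 3, 3]  (obs o_1=4)
t=2: δ = [1.920e-04, 7.680e-04, 1.280e-03, 9.600e-04]  ψ = [1, 2, 2, 1]  (obs o_2=4)
t=3: δ = [5.760e-05, 2.560e-05, 2.560e-04, 3.840e-05]  ψ = [3, 2, 2, 1]  (obs o_3=0)
t=4: δ = [2.560e-06, 1.536e-05, 2.560e-05, 1.024e-05]  ψ = [2, 2, 2, 2]  (obs o_4=4)
t=5: δ = [6.144e-07, 1.536e-06, 1.280e-06, 1.536e-06]  ψ = [1, 2, 2, 1]  (obs o_5=2)
t=6: δ = [6.144e-08, 3.072e-08, 1.280e-07, 7.680e-08]  ψ = [1, 3, 2, 1]  (obs o_6=1)
backtrack: best end state = 2; path = [3, 2, 2, 2, 2, 2, 2]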